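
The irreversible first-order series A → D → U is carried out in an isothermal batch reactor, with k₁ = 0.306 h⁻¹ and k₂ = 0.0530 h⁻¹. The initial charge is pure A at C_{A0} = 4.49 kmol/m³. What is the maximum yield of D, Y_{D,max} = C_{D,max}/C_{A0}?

Evaluating C_D at t_opt = ln(k₂/k₁)/(k₂−k₁) gives C_{D,max}/C_{A0} = (k₁/k₂)^[k₂/(k₂−k₁)].
= (0.306/0.0530)^(0.0530/(0.0530−0.306)) = (5.774)^(-0.2095) = 0.6926.

0.693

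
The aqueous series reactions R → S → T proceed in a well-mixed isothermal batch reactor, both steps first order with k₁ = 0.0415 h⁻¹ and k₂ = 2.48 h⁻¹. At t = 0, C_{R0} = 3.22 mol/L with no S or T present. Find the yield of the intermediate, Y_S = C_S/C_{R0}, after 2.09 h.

0.0155

Solving the coupled first-order balances gives C_S(t) = [k₁/(k₂−k₁)]·C_{R0}·(e^(−k₁t) − e^(−k₂t)).
e^(−k₁t) = e^(−0.0415×2.09) = e^(−0.08673) = 0.9169; e^(−k₂t) = e^(−5.183) = 0.005610.
C_S = 0.0415×3.22/(2.48−0.0415) × (0.9169−0.005610) = 0.05480×0.9113 = 0.04994 mol/L.
Y_S = C_S/C_{R0} = 0.04994/3.22 = 0.0155.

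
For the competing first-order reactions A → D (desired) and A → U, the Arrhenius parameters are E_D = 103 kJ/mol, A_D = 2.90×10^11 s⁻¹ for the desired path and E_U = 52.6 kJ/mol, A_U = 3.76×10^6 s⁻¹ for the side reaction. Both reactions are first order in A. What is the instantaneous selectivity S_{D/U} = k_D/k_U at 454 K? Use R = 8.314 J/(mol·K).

With equal orders, S_{D/U} = k_D/k_U = (A_D/A_U)·exp[(E_U−E_D)/(RT)].
(E_U−E_D)/(RT) = (52.6−103)×10³/(8.314×454) = -50400/3775 = -13.35.
k_D/k_U = (2.90×10^11/3.76×10^6)·exp(-13.35) = 77128 × 1.589×10^-6 = 0.123.

0.123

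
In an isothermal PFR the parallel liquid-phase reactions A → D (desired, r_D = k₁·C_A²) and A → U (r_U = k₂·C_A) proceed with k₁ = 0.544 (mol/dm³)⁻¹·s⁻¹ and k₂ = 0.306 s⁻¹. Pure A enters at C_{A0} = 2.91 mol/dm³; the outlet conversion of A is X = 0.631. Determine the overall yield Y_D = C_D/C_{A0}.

C_A = C_{A0}(1−X) = 1.074 mol/dm³.
Along a PFR/batch, dC_U/dC_A = −r_U/(r_D+r_U) = −k₂/(k₂+k₁·C_A).
Integrating from C_{A0} to C_A: C_U = (0.306/0.544)·ln[(0.306+0.544·2.91)/(0.306+0.544·1.07)] = 0.5625·ln(1.889/0.8901) = 0.4232 mol/dm³.
Then C_D = (C_{A0}−C_A) − C_U = 1.836 − 0.4232 = 1.413 mol/dm³.
Y_D = C_D/C_{A0} = 1.413/2.91 = 0.486.

0.486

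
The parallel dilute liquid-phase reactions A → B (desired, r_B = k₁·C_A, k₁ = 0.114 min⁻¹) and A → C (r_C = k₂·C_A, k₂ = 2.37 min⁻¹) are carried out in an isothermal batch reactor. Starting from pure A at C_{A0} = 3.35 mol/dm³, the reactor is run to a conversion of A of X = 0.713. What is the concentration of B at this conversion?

C_A = C_{A0}(1−X) = 0.9615 mol/dm³.
Both paths are first order in A, so the instantaneous fraction to B is constant: dC_B/d(−C_A) = k₁/(k₁+k₂) = 0.04589.
C_B = 0.04589·(C_{A0}−C_A) = 0.04589×2.389 = 0.110 mol/dm³.

0.110 mol/dm³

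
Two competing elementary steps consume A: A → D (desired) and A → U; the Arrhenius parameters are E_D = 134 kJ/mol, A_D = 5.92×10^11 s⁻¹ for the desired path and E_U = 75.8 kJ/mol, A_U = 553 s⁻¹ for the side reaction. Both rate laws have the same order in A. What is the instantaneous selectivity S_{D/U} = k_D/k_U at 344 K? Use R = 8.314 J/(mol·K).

1.56

k_D/k_U = (A_D/A_U)·exp[−(E_D−E_U)/(RT)] = (A_D/A_U)·exp[(E_U−E_D)/(RT)].
(E_U−E_D)/(RT) = (75.8−134)×10³/(8.314×344) = -58200/2860 = -20.35.
k_D/k_U = (5.92×10^11/553)·exp(-20.35) = 1.071×10^9 × 1.453×10^-9 = 1.56.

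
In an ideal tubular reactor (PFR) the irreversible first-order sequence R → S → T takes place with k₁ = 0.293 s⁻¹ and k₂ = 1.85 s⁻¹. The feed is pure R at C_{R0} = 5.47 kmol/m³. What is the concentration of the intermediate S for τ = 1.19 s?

The intermediate concentration in a first-order A→B→C sequence is C_S = k₁C_{R0}(e^(−k₁τ) − e^(−k₂τ))/(k₂−k₁).
e^(−k₁τ) = e^(−0.293×1.19) = e^(−0.3487) = 0.7056; e^(−k₂τ) = e^(−2.201) = 0.1106.
C_S = 0.293×5.47/(1.85−0.293) × (0.7056−0.1106) = 1.029×0.5950 = 0.6125 kmol/m³.

0.612 kmol/m³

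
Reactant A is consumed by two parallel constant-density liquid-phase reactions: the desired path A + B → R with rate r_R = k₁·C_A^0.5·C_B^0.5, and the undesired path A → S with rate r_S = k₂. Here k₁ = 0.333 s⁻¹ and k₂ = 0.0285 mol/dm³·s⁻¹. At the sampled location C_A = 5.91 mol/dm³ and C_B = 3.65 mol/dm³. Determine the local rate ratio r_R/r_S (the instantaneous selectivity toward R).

54.3

S_{R/S} = r_R/r_S = (k₁·C_A^0.5·C_B^0.5)/(k₂) = (k₁/k₂)·C_A^0.5·C_B^0.5.
= (0.333×5.910^0.5×3.650^0.5) / (0.0285) = 1.547/0.02850 = 54.3.
Since the desired path is higher order in A, keeping C_A high (PFR or concentrated feed) favours R.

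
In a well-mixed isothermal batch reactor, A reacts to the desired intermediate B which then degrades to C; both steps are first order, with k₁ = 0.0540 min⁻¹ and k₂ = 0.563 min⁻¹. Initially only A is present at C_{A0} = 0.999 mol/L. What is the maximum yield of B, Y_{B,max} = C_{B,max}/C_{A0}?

0.0748

Evaluating C_B at t_opt = ln(k₂/k₁)/(k₂−k₁) gives C_{B,max}/C_{A0} = (k₁/k₂)^[k₂/(k₂−k₁)].
= (0.0540/0.563)^(0.563/(0.563−0.0540)) = (0.09591)^(1.106) = 0.07480.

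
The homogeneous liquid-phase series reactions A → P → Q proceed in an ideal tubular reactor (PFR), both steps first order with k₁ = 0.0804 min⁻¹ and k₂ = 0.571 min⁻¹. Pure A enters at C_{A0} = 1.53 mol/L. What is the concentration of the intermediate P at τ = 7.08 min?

0.138 mol/L

For first-order series with pure A initially, C_P(τ) = k₁C_{A0}/(k₂−k₁)·(e^(−k₁τ) − e^(−k₂τ)).
e^(−k₁τ) = e^(−0.0804×7.08) = e^(−0.5692) = 0.5660; e^(−k₂τ) = e^(−4.043) = 0.01755.
C_P = 0.0804×1.53/(0.571−0.0804) × (0.5660−0.01755) = 0.2507×0.5484 = 0.1375 mol/L.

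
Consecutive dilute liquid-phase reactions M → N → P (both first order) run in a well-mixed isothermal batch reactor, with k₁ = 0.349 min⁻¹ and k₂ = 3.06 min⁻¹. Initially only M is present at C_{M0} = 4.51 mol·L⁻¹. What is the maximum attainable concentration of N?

0.389 mol·L⁻¹

Evaluating C_N at t_opt = ln(k₂/k₁)/(k₂−k₁) gives C_{N,max}/C_{M0} = (k₁/k₂)^[k₂/(k₂−k₁)].
= (0.349/3.06)^(3.06/(3.06−0.349)) = (0.1141)^(1.129) = 0.08624.
C_{N,max} = 0.08624×4.51 = 0.389 mol·L⁻¹.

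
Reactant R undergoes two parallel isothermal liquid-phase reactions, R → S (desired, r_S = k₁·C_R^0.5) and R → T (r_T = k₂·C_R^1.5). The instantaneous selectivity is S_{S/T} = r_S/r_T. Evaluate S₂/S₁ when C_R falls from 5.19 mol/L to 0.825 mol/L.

6.29

S_{S/T} = (k₁/k₂)·C_R⁻¹, so S₂/S₁ = (C_{R,2}/C_{R,1})⁻¹.
= 5.19/0.825 = 6.29.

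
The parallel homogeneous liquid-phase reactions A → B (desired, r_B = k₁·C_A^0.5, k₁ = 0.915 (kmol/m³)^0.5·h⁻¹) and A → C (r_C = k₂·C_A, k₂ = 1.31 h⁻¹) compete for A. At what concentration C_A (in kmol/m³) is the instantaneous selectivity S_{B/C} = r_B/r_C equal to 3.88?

0.0324 kmol/m³

S_{B/C} = (k₁/k₂)·C_A^-0.5 ⇒ C_A = (S·k₂/k₁)^(-2).
= (3.88×1.31/0.915)^(-2) = (5.555)^(-2) = 0.0324 kmol/m³.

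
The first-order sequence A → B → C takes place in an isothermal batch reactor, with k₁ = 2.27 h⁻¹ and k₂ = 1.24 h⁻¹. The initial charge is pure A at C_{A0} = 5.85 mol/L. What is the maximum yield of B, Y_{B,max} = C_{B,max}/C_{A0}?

0.483

For a first-order series the maximum intermediate yield is C_{B,max}/C_{A0} = (k₁/k₂)^[k₂/(k₂−k₁)].
= (2.27/1.24)^(1.24/(1.24−2.27)) = (1.831)^(-1.204) = 0.4829.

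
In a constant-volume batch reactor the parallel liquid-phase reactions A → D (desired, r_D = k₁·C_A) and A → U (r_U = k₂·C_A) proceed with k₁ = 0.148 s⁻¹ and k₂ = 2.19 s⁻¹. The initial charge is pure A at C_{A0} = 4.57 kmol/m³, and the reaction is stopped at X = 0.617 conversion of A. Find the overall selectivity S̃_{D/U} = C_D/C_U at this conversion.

0.0676

C_A = C_{A0}(1−X) = 1.750 kmol/m³.
Both paths are first order in A, so the instantaneous fraction to D is constant: dC_D/d(−C_A) = k₁/(k₁+k₂) = 0.06330.
C_D = 0.06330·(C_{A0}−C_A) = 0.06330×2.820 = 0.178 kmol/m³.
C_U = (C_{A0}−C_A)−C_D = 2.641 kmol/m³; S̃_{D/U} = 0.1785/2.641 = 0.0676.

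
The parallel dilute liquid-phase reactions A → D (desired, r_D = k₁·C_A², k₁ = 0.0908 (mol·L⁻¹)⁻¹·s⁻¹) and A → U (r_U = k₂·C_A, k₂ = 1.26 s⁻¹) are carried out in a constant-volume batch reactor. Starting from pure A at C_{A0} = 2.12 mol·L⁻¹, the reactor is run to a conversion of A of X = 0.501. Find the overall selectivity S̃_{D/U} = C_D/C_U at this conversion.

C_A = C_{A0}(1−X) = 1.058 mol·L⁻¹.
Along a PFR/batch, dC_U/dC_A = −r_U/(r_D+r_U) = −k₂/(k₂+k₁·C_A).
Integrating from C_{A0} to C_A: C_U = (1.26/0.0908)·ln[(1.26+0.0908·2.12)/(1.26+0.0908·1.06)] = 13.88·ln(1.452/1.356) = 0.9534 mol·L⁻¹.
Then C_D = (C_{A0}−C_A) − C_U = 1.062 − 0.9534 = 0.1087 mol·L⁻¹.
S̃_{D/U} = C_D/C_U = 0.1087/0.9534 = 0.114.

0.114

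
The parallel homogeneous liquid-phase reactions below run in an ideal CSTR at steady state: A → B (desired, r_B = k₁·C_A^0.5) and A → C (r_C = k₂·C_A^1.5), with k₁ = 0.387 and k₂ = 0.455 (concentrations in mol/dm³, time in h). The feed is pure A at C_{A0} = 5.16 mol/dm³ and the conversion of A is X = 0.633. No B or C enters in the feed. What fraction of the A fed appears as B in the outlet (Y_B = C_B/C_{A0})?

Exit C_A = C_{A0}(1−X) = 5.16×0.367 = 1.894 mol/dm³.
A CSTR operates uniformly at the exit composition, giving r_B = 0.5326 and r_C = 1.186 (each k·C_A^n at C_A = 1.894).
Fraction of consumed A going to B: r_B/(r_B+r_C) = 0.3099.
C_B = 0.3099·C_{A0}·X = 0.3099×5.16×0.633 = 1.01 mol/dm³; Y_B = C_B/C_{A0} = 0.196.

0.196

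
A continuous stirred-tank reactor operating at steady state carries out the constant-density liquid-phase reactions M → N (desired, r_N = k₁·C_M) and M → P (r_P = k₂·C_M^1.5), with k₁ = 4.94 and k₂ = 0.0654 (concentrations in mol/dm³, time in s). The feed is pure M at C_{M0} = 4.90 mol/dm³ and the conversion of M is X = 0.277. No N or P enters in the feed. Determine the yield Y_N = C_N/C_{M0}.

0.270

Exit C_M = C_{M0}(1−X) = 4.90×0.723 = 3.543 mol/dm³.
A CSTR operates uniformly at the exit composition, giving r_N = 17.50 and r_P = 0.4361 (each k·C_M^n at C_M = 3.543).
Fraction of consumed M going to N: r_N/(r_N+r_P) = 0.9757.
C_N = 0.9757·C_{M0}·X = 0.9757×4.90×0.277 = 1.32 mol/dm³; Y_N = C_N/C_{M0} = 0.270.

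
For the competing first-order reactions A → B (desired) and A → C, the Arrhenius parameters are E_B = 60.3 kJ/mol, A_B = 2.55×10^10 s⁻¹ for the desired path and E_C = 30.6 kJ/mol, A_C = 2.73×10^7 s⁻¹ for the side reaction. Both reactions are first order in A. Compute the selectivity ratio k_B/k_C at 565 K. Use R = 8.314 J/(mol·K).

1.68

k_B/k_C = (A_B/A_C)·exp[−(E_B−E_C)/(RT)] = (A_B/A_C)·exp[(E_C−E_B)/(RT)].
(E_C−E_B)/(RT) = (30.6−60.3)×10³/(8.314×565) = -29700/4697 = -6.323.
k_B/k_C = (2.55×10^10/2.73×10^7)·exp(-6.323) = 934.1 × 0.001795 = 1.68.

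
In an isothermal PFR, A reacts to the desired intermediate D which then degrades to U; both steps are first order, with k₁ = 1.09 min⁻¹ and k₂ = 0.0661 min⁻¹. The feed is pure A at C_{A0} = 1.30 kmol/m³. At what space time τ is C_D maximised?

Setting dC_D/dτ = 0 gives τ_opt = ln(k₂/k₁)/(k₂−k₁).
= ln(0.0661/1.09)/(0.0661−1.09) = ln(0.06064)/-1.024 = -2.803/-1.024 = 2.74 min.

2.74 min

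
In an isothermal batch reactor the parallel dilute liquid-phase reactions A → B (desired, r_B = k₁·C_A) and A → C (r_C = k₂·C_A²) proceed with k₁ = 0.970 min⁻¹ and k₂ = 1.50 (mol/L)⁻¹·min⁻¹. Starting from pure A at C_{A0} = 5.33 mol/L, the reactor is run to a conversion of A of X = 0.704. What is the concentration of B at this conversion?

C_A = C_{A0}(1−X) = 1.578 mol/L.
Along a PFR/batch, dC_B/dC_A = −r_B/(r_B+r_C) = −k₁/(k₁+k₂·C_A).
Integrating from C_{A0} to C_A: C_B = (0.970/1.50)·ln[(0.970+1.50·5.33)/(0.970+1.50·1.58)] = 0.6467·ln(8.965/3.337) = 0.6392 mol/L.

0.639 mol/L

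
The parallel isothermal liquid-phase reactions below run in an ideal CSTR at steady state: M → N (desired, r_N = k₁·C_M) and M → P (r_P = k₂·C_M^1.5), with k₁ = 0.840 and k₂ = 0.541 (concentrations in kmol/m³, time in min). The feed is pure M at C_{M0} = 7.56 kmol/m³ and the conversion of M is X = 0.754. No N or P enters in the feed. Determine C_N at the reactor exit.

3.03 kmol/m³

Exit C_M = C_{M0}(1−X) = 7.56×0.246 = 1.860 kmol/m³.
A CSTR operates uniformly at the exit composition, giving r_N = 1.562 and r_P = 1.372 (each k·C_M^n at C_M = 1.860).
Fraction of consumed M going to N: r_N/(r_N+r_P) = 0.5324.
C_N = 0.5324·C_{M0}·X = 0.5324×7.56×0.754 = 3.03 kmol/m³.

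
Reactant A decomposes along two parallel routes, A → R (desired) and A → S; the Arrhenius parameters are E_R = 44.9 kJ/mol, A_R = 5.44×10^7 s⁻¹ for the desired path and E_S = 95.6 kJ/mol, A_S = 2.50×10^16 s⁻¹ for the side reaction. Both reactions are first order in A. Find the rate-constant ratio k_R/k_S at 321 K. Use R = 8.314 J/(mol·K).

0.387

Since both paths have the same order in A, the concentration cancels and S_{R/S} = k_R/k_S = (A_R/A_S)·exp[(E_S−E_R)/(RT)].
(E_S−E_R)/(RT) = (95.6−44.9)×10³/(8.314×321) = 50700/2669 = 19.00.
k_R/k_S = (5.44×10^7/2.50×10^16)·exp(19.00) = 2.176×10^-9 × 1.780×10^8 = 0.387.
Since E_R < E_S, lowering the temperature improves selectivity toward R.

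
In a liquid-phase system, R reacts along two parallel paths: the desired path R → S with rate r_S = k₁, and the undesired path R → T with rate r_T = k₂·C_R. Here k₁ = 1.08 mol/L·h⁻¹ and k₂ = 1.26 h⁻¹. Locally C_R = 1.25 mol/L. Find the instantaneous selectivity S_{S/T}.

0.686

S_{S/T} = r_S/r_T = (k₁)/(k₂·C_R) = (k₁/k₂)·C_R⁻¹.
= (1.08) / (1.26×1.250) = 1.080/1.575 = 0.686.
The undesired path is higher order in R, so low C_R (CSTR or dilute feed) favours S.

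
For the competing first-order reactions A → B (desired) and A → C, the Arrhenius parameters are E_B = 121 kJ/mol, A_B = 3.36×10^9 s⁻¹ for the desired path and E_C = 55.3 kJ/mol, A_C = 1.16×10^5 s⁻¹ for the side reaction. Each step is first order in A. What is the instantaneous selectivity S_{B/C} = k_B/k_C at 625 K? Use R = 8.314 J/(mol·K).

0.0935

Since both paths have the same order in A, the concentration cancels and S_{B/C} = k_B/k_C = (A_B/A_C)·exp[(E_C−E_B)/(RT)].
(E_C−E_B)/(RT) = (55.3−121)×10³/(8.314×625) = -65700/5196 = -12.64.
k_B/k_C = (3.36×10^9/1.16×10^5)·exp(-12.64) = 28966 × 3.228×10^-6 = 0.0935.
Since E_B > E_C, raising the temperature improves selectivity toward B.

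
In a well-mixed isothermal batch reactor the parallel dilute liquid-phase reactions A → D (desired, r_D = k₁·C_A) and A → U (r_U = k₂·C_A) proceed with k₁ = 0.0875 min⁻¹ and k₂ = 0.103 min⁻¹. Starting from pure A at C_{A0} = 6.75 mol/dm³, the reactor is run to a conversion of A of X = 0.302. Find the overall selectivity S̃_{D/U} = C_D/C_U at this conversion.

C_A = C_{A0}(1−X) = 4.712 mol/dm³.
Both paths are first order in A, so the instantaneous fraction to D is constant: dC_D/d(−C_A) = k₁/(k₁+k₂) = 0.4593.
C_D = 0.4593·(C_{A0}−C_A) = 0.4593×2.038 = 0.936 mol/dm³.
C_U = (C_{A0}−C_A)−C_D = 1.102 mol/dm³; S̃_{D/U} = 0.9363/1.102 = 0.850.

0.850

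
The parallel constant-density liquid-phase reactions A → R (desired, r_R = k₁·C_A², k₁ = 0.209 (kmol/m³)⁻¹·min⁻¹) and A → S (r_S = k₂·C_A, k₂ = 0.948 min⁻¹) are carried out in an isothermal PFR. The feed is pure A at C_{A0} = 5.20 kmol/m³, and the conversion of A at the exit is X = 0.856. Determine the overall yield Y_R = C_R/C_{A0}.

C_A = C_{A0}(1−X) = 0.7488 kmol/m³.
Along a PFR/batch, dC_S/dC_A = −r_S/(r_R+r_S) = −k₂/(k₂+k₁·C_A).
Integrating from C_{A0} to C_A: C_S = (0.948/0.209)·ln[(0.948+0.209·5.20)/(0.948+0.209·0.749)] = 4.536·ln(2.035/1.104) = 2.771 kmol/m³.
Then C_R = (C_{A0}−C_A) − C_S = 4.451 − 2.771 = 1.680 kmol/m³.
Y_R = C_R/C_{A0} = 1.680/5.20 = 0.323.

0.323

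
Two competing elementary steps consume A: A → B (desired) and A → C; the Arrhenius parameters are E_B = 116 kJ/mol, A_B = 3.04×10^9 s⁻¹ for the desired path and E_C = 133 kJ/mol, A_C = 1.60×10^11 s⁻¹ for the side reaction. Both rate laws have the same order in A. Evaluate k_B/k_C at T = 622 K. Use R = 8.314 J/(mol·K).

k_B/k_C = (A_B/A_C)·exp[−(E_B−E_C)/(RT)] = (A_B/A_C)·exp[(E_C−E_B)/(RT)].
(E_C−E_B)/(RT) = (133−116)×10³/(8.314×622) = 17000/5171 = 3.287.
k_B/k_C = (3.04×10^9/1.60×10^11)·exp(3.287) = 0.01900 × 26.77 = 0.509.

0.509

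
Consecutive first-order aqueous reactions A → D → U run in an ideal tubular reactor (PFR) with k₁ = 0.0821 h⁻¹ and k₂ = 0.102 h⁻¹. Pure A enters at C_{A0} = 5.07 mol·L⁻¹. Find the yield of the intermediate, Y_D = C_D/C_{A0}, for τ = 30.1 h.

For first-order series with pure A initially, C_D(τ) = k₁C_{A0}/(k₂−k₁)·(e^(−k₁τ) − e^(−k₂τ)).
e^(−k₁τ) = e^(−0.0821×30.1) = e^(−2.471) = 0.08448; e^(−k₂τ) = e^(−3.070) = 0.04641.
C_D = 0.0821×5.07/(0.102−0.0821) × (0.08448−0.04641) = 20.92×0.03807 = 0.7963 mol·L⁻¹.
Y_D = C_D/C_{A0} = 0.7963/5.07 = 0.157.

0.157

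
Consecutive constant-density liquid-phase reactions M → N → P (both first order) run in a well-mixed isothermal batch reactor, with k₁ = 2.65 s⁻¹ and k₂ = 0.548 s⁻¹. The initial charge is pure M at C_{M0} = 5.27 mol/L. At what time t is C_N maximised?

0.750 s

The intermediate peaks when r₁ = r₂, i.e. k₁e^(−k₁t) = k₂e^(−k₂t), giving t_opt = ln(k₂/k₁)/(k₂−k₁).
= ln(0.548/2.65)/(0.548−2.65) = ln(0.2068)/-2.102 = -1.576/-2.102 = 0.750 s.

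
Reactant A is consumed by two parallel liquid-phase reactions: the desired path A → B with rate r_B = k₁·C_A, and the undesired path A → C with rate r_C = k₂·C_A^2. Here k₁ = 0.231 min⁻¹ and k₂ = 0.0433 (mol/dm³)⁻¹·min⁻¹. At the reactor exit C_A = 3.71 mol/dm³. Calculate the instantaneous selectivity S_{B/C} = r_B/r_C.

1.44

S_{B/C} = r_B/r_C = (k₁·C_A)/(k₂·C_A^2) = (k₁/k₂)·C_A⁻¹.
= (0.231×3.710) / (0.0433×3.710^2) = 0.8570/0.5960 = 1.44.
The undesired path is higher order in A, so low C_A (CSTR or dilute feed) favours B.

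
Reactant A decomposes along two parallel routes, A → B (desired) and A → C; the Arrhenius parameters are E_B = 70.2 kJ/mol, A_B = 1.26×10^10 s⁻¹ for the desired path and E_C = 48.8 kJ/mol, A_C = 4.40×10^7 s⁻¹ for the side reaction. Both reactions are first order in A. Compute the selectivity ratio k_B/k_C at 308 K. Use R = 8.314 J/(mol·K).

Since both paths have the same order in A, the concentration cancels and S_{B/C} = k_B/k_C = (A_B/A_C)·exp[(E_C−E_B)/(RT)].
(E_C−E_B)/(RT) = (48.8−70.2)×10³/(8.314×308) = -21400/2561 = -8.357.
k_B/k_C = (1.26×10^10/4.40×10^7)·exp(-8.357) = 286.4 × 2.347×10^-4 = 0.0672.

0.0672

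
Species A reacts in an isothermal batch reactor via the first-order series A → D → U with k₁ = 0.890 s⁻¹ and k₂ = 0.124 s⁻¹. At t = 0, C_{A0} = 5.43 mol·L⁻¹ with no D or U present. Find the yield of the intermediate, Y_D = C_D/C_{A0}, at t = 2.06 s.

Solving the coupled first-order balances gives C_D(t) = [k₁/(k₂−k₁)]·C_{A0}·(e^(−k₁t) − e^(−k₂t)).
e^(−k₁t) = e^(−0.890×2.06) = e^(−1.833) = 0.1599; e^(−k₂t) = e^(−0.2554) = 0.7746.
C_D = 0.890×5.43/(0.124−0.890) × (0.1599−0.7746) = (-6.309)×(-0.6147) = 3.878 mol·L⁻¹.
Y_D = C_D/C_{A0} = 3.878/5.43 = 0.714.

0.714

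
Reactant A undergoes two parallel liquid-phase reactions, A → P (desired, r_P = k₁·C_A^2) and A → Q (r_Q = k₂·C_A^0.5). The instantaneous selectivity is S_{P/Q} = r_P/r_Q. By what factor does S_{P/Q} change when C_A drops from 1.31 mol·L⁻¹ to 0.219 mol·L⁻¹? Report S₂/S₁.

0.0684

S_{P/Q} = (k₁/k₂)·C_A^1.5, so S₂/S₁ = (C_{A,2}/C_{A,1})^1.5.
= (0.219/1.31)^1.5 = (0.1672)^1.5 = 0.0684.
Selectivity toward P falls as C_A falls — high-concentration operation is favoured.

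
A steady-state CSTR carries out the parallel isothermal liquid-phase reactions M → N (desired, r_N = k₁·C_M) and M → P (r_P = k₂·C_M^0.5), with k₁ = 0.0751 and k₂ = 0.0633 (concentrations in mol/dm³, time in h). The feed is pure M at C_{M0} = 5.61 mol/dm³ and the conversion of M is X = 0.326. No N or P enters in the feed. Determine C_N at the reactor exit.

1.28 mol/dm³

Exit C_M = C_{M0}(1−X) = 5.61×0.674 = 3.781 mol/dm³.
Rates in a CSTR are evaluated at the outlet concentration: r_N = 0.0751×3.781 = 0.2840, r_P = 0.0633×3.781^0.5 = 0.1231.
Fraction of consumed M going to N: r_N/(r_N+r_P) = 0.6976.
C_N = 0.6976·C_{M0}·X = 0.6976×5.61×0.326 = 1.28 mol/dm³.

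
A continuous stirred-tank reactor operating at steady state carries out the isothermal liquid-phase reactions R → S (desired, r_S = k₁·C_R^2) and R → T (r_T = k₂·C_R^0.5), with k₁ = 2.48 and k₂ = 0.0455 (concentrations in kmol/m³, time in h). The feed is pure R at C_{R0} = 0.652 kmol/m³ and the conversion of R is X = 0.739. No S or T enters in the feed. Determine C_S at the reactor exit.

Exit C_R = C_{R0}(1−X) = 0.652×0.261 = 0.1702 kmol/m³.
Rates in a CSTR are evaluated at the outlet concentration: r_S = 2.48×0.1702^2 = 0.07182, r_T = 0.0455×0.1702^0.5 = 0.01877.
Fraction of consumed R going to S: r_S/(r_S+r_T) = 0.7928.
C_S = 0.7928·C_{R0}·X = 0.7928×0.652×0.739 = 0.382 kmol/m³.

0.382 kmol/m³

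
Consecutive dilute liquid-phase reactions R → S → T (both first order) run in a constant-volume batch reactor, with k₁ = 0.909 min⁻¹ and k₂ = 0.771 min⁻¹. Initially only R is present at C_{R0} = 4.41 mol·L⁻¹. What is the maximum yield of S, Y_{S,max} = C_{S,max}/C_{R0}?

0.399

For a first-order series the maximum intermediate yield is C_{S,max}/C_{R0} = (k₁/k₂)^[k₂/(k₂−k₁)].
= (0.909/0.771)^(0.771/(0.771−0.909)) = (1.179)^(-5.587) = 0.3985.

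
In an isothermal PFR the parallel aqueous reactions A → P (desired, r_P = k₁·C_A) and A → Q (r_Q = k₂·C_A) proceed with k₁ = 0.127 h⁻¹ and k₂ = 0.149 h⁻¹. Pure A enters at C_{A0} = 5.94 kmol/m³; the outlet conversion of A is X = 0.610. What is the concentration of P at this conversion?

1.67 kmol/m³

C_A = C_{A0}(1−X) = 2.317 kmol/m³.
Both paths are first order in A, so the instantaneous fraction to P is constant: dC_P/d(−C_A) = k₁/(k₁+k₂) = 0.4601.
C_P = 0.4601·(C_{A0}−C_A) = 0.4601×3.623 = 1.67 kmol/m³.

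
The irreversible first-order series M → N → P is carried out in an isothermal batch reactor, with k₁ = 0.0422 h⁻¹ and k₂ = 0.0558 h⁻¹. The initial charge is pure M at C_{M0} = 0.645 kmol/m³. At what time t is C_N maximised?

Setting dC_N/dt = 0 gives t_opt = ln(k₂/k₁)/(k₂−k₁).
= ln(0.0558/0.0422)/(0.0558−0.0422) = ln(1.322)/0.01360 = 0.2794/0.01360 = 20.5 h.

20.5 h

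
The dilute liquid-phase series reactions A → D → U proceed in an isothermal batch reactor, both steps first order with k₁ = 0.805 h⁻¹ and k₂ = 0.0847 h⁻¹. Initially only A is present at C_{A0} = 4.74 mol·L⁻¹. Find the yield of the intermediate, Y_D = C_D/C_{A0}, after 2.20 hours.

0.737

The intermediate concentration in a first-order A→B→C sequence is C_D = k₁C_{A0}(e^(−k₁t) − e^(−k₂t))/(k₂−k₁).
e^(−k₁t) = e^(−0.805×2.20) = e^(−1.771) = 0.1702; e^(−k₂t) = e^(−0.1863) = 0.8300.
C_D = 0.805×4.74/(0.0847−0.805) × (0.1702−0.8300) = (-5.297)×(-0.6598) = 3.495 mol·L⁻¹.
Y_D = C_D/C_{A0} = 3.495/4.74 = 0.737.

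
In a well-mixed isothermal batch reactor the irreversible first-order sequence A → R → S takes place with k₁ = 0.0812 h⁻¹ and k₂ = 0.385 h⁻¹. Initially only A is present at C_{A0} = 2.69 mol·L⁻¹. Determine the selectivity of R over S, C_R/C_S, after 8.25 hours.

The intermediate concentration in a first-order A→B→C sequence is C_R = k₁C_{A0}(e^(−k₁t) − e^(−k₂t))/(k₂−k₁).
e^(−k₁t) = e^(−0.0812×8.25) = e^(−0.6699) = 0.5118; e^(−k₂t) = e^(−3.176) = 0.04174.
C_R = 0.0812×2.69/(0.385−0.0812) × (0.5118−0.04174) = 0.7190×0.4700 = 0.3379 mol·L⁻¹.
C_A = C_{A0}e^(−k₁t) = 1.377 mol·L⁻¹, so C_S = C_{A0}−C_A−C_R = 0.9754 mol·L⁻¹; C_R/C_S = 0.346.

0.346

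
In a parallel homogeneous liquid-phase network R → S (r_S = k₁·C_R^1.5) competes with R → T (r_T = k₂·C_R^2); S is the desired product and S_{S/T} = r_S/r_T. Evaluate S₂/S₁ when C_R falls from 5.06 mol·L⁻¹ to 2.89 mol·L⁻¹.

1.32

S_{S/T} = (k₁/k₂)·C_R^-0.5, so S₂/S₁ = (C_{R,2}/C_{R,1})^-0.5.
= (2.89/5.06)^(-0.5) = (0.5711)^(-0.5) = 1.32.
Selectivity toward S rises as C_R falls — low-concentration operation is favoured.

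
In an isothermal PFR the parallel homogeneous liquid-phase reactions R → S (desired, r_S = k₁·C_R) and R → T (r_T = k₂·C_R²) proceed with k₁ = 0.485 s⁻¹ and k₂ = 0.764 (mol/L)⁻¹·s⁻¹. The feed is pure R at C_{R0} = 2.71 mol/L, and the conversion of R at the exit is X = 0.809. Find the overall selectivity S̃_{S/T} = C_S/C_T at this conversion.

0.446

C_R = C_{R0}(1−X) = 0.5176 mol/L.
Along a PFR/batch, dC_S/dC_R = −r_S/(r_S+r_T) = −k₁/(k₁+k₂·C_R).
Integrating from C_{R0} to C_R: C_S = (0.485/0.764)·ln[(0.485+0.764·2.71)/(0.485+0.764·0.518)] = 0.6348·ln(2.555/0.8805) = 0.6764 mol/L.
C_T = (C_{R0}−C_R)−C_S = 1.516 mol/L; S̃_{S/T} = 0.6764/1.516 = 0.446.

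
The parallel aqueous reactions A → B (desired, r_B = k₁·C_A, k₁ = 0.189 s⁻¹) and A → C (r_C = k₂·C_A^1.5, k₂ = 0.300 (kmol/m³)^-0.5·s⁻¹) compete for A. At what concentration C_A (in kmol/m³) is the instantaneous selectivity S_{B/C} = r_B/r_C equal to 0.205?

S_{B/C} = (k₁/k₂)·C_A^-0.5 ⇒ C_A = (S·k₂/k₁)^(-2).
= (0.205×0.300/0.189)^(-2) = (0.3254)^(-2) = 9.44 kmol/m³.

9.44 kmol/m³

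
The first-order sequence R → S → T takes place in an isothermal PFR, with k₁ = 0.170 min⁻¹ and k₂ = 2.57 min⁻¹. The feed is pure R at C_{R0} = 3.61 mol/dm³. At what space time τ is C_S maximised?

1.13 min

For first-order series the maximum of C_S occurs at τ_opt = ln(k₂/k₁)/(k₂−k₁).
= ln(2.57/0.170)/(2.57−0.170) = ln(15.12)/2.400 = 2.716/2.400 = 1.13 min.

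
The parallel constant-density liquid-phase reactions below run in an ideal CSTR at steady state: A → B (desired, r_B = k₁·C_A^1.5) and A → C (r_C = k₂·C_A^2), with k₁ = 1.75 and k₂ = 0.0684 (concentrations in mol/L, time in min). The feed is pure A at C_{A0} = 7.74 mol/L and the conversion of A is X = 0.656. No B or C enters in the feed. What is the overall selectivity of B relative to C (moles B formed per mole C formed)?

15.7

Exit C_A = C_{A0}(1−X) = 7.74×0.344 = 2.663 mol/L.
In a CSTR the entire volume is at exit conditions, so r_B = 1.75×2.663^1.5 = 7.603 and r_C = 0.0684×2.663^2 = 0.4849.
Overall selectivity = C_B/C_C = r_Bτ/(r_Cτ) = r_B/r_C = 15.7.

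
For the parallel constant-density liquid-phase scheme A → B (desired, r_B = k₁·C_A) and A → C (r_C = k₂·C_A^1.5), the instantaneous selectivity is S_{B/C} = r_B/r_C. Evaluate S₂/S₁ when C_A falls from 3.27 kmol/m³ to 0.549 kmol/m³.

S_{B/C} = (k₁/k₂)·C_A^-0.5, so S₂/S₁ = (C_{A,2}/C_{A,1})^-0.5.
= (0.549/3.27)^(-0.5) = (0.1679)^(-0.5) = 2.44.
Selectivity toward B rises as C_A falls — low-concentration operation is favoured.

2.44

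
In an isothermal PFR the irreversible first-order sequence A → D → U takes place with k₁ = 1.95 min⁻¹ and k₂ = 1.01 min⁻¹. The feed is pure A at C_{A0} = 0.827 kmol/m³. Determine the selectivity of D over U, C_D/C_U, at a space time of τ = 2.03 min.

For first-order series with pure A initially, C_D(τ) = k₁C_{A0}/(k₂−k₁)·(e^(−k₁τ) − e^(−k₂τ)).
e^(−k₁τ) = e^(−1.95×2.03) = e^(−3.958) = 0.01909; e^(−k₂τ) = e^(−2.050) = 0.1287.
C_D = 1.95×0.827/(1.01−1.95) × (0.01909−0.1287) = (-1.716)×(-0.1096) = 0.1880 kmol/m³.
C_A = C_{A0}e^(−k₁τ) = 0.01579 kmol/m³, so C_U = C_{A0}−C_A−C_D = 0.6232 kmol/m³; C_D/C_U = 0.302.

0.302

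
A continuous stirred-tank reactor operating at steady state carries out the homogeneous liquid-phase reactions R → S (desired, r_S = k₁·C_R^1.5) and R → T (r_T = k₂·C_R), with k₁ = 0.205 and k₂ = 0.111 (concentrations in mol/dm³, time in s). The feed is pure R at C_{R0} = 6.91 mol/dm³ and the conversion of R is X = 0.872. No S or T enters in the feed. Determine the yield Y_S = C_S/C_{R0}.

Exit C_R = C_{R0}(1−X) = 6.91×0.128 = 0.8845 mol/dm³.
In a CSTR the entire volume is at exit conditions, so r_S = 0.205×0.8845^1.5 = 0.1705 and r_T = 0.111×0.8845 = 0.09818.
Fraction of consumed R going to S: r_S/(r_S+r_T) = 0.6346.
C_S = 0.6346·C_{R0}·X = 0.6346×6.91×0.872 = 3.82 mol/dm³; Y_S = C_S/C_{R0} = 0.553.

0.553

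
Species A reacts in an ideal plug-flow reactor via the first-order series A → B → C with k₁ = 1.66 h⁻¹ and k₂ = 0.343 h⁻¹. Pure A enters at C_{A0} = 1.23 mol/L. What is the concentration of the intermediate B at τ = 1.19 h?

0.816 mol/L

For first-order series with pure A initially, C_B(τ) = k₁C_{A0}/(k₂−k₁)·(e^(−k₁τ) − e^(−k₂τ)).
e^(−k₁τ) = e^(−1.66×1.19) = e^(−1.975) = 0.1387; e^(−k₂τ) = e^(−0.4082) = 0.6649.
C_B = 1.66×1.23/(0.343−1.66) × (0.1387−0.6649) = (-1.550)×(-0.5262) = 0.8157 mol/L.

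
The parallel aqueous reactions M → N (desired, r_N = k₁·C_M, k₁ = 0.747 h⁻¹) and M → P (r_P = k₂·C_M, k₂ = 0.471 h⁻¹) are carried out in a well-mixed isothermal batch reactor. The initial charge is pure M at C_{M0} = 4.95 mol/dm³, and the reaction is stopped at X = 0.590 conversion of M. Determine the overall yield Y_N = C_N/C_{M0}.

C_M = C_{M0}(1−X) = 2.030 mol/dm³.
Both paths are first order in M, so the instantaneous fraction to N is constant: dC_N/d(−C_M) = k₁/(k₁+k₂) = 0.6133.
C_N = 0.6133·(C_{M0}−C_M) = 0.6133×2.921 = 1.79 mol/dm³.
Y_N = C_N/C_{M0} = 1.791/4.95 = 0.362.

0.362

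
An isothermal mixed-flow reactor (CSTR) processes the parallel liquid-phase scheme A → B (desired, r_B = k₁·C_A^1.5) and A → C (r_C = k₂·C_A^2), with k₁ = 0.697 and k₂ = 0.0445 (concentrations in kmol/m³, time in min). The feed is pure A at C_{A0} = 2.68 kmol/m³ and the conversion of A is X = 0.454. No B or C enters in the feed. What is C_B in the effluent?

1.13 kmol/m³

Exit C_A = C_{A0}(1−X) = 2.68×0.546 = 1.463 kmol/m³.
Rates in a CSTR are evaluated at the outlet concentration: r_B = 0.697×1.463^1.5 = 1.234, r_C = 0.0445×1.463^2 = 0.09528.
Fraction of consumed A going to B: r_B/(r_B+r_C) = 0.9283.
C_B = 0.9283·C_{A0}·X = 0.9283×2.68×0.454 = 1.13 kmol/m³.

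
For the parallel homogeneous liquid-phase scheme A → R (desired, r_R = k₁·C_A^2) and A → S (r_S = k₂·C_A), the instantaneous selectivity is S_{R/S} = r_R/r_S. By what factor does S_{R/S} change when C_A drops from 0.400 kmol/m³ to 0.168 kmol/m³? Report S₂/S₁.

0.420

S_{R/S} = (k₁/k₂)·C_A, so S₂/S₁ = (C_{A,2}/C_{A,1}).
= 0.168/0.400 = 0.420.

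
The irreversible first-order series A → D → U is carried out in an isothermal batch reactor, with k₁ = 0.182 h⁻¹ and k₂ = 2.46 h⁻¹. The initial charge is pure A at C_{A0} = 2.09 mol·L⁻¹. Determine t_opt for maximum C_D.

1.14 h

For first-order series the maximum of C_D occurs at t_opt = ln(k₂/k₁)/(k₂−k₁).
= ln(2.46/0.182)/(2.46−0.182) = ln(13.52)/2.278 = 2.604/2.278 = 1.14 h.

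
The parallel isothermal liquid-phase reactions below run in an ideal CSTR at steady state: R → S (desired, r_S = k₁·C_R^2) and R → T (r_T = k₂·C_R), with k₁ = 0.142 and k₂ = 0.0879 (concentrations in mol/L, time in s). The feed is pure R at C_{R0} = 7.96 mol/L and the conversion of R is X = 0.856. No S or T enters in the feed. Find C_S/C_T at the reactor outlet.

1.85

Exit C_R = C_{R0}(1−X) = 7.96×0.144 = 1.146 mol/L.
Rates in a CSTR are evaluated at the outlet concentration: r_S = 0.142×1.146^2 = 0.1866, r_T = 0.0879×1.146 = 0.1008.
Overall selectivity = C_S/C_T = r_Sτ/(r_Tτ) = r_S/r_T = 1.85.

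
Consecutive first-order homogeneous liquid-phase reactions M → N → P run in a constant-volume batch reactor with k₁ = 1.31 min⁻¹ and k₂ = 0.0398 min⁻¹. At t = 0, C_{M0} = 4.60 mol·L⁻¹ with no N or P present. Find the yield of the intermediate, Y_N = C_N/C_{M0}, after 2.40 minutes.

0.893

Solving the coupled first-order balances gives C_N(t) = [k₁/(k₂−k₁)]·C_{M0}·(e^(−k₁t) − e^(−k₂t)).
e^(−k₁t) = e^(−1.31×2.40) = e^(−3.144) = 0.04311; e^(−k₂t) = e^(−0.09552) = 0.9089.
C_N = 1.31×4.60/(0.0398−1.31) × (0.04311−0.9089) = (-4.744)×(-0.8658) = 4.107 mol·L⁻¹.
Y_N = C_N/C_{M0} = 4.107/4.60 = 0.893.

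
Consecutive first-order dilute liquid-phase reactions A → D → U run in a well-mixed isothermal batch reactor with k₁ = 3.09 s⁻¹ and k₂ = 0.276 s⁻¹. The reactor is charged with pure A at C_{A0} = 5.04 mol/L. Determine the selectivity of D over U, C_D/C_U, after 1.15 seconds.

The intermediate concentration in a first-order A→B→C sequence is C_D = k₁C_{A0}(e^(−k₁t) − e^(−k₂t))/(k₂−k₁).
e^(−k₁t) = e^(−3.09×1.15) = e^(−3.553) = 0.02862; e^(−k₂t) = e^(−0.3174) = 0.7280.
C_D = 3.09×5.04/(0.276−3.09) × (0.02862−0.7280) = (-5.534)×(-0.6994) = 3.871 mol/L.
C_A = C_{A0}e^(−k₁t) = 0.1443 mol/L, so C_U = C_{A0}−C_A−C_D = 1.025 mol/L; C_D/C_U = 3.78.

3.78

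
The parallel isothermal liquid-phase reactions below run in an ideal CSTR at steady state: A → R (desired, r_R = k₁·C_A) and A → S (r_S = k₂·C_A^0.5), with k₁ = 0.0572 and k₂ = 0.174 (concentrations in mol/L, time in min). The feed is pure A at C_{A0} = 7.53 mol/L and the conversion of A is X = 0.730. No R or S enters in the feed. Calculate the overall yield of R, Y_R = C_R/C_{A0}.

Exit C_A = C_{A0}(1−X) = 7.53×0.270 = 2.033 mol/L.
A CSTR operates uniformly at the exit composition, giving r_R = 0.1163 and r_S = 0.2481 (each k·C_A^n at C_A = 2.033).
Fraction of consumed A going to R: r_R/(r_R+r_S) = 0.3191.
C_R = 0.3191·C_{A0}·X = 0.3191×7.53×0.730 = 1.75 mol/L; Y_R = C_R/C_{A0} = 0.233.

0.233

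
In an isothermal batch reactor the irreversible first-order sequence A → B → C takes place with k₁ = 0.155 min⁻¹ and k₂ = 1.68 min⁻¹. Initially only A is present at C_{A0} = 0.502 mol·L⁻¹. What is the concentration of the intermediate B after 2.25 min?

0.0348 mol·L⁻¹

Solving the coupled first-order balances gives C_B(t) = [k₁/(k₂−k₁)]·C_{A0}·(e^(−k₁t) − e^(−k₂t)).
e^(−k₁t) = e^(−0.155×2.25) = e^(−0.3488) = 0.7056; e^(−k₂t) = e^(−3.780) = 0.02282.
C_B = 0.155×0.502/(1.68−0.155) × (0.7056−0.02282) = 0.05102×0.6827 = 0.03484 mol·L⁻¹.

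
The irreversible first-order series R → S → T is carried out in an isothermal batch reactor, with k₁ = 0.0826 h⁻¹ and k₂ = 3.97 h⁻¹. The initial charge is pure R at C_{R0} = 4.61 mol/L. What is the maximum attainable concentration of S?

0.0883 mol/L

At the optimum, C_{S,max}/C_{R0} = (k₁/k₂)^[k₂/(k₂−k₁)].
= (0.0826/3.97)^(3.97/(3.97−0.0826)) = (0.02081)^(1.021) = 0.01916.
C_{S,max} = 0.01916×4.61 = 0.0883 mol/L.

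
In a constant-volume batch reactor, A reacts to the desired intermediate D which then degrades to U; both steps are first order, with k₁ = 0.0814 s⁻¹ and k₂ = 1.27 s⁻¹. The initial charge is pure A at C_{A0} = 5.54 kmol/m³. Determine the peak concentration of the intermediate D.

Evaluating C_D at t_opt = ln(k₂/k₁)/(k₂−k₁) gives C_{D,max}/C_{A0} = (k₁/k₂)^[k₂/(k₂−k₁)].
= (0.0814/1.27)^(1.27/(1.27−0.0814)) = (0.06409)^(1.068) = 0.05310.
C_{D,max} = 0.05310×5.54 = 0.294 kmol/m³.

0.294 kmol/m³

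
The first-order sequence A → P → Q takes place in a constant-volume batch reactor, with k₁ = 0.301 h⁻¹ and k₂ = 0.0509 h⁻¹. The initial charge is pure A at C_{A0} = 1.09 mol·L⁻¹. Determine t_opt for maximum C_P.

7.11 h

The intermediate peaks when r₁ = r₂, i.e. k₁e^(−k₁t) = k₂e^(−k₂t), giving t_opt = ln(k₂/k₁)/(k₂−k₁).
= ln(0.0509/0.301)/(0.0509−0.301) = ln(0.1691)/-0.2501 = -1.777/-0.2501 = 7.11 h.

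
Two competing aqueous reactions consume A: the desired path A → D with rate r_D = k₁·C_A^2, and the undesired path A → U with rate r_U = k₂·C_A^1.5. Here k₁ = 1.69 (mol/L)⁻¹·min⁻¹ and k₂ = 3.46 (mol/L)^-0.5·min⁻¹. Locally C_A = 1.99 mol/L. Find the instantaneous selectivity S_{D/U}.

0.689

S_{D/U} = r_D/r_U = (k₁·C_A^2)/(k₂·C_A^1.5) = (k₁/k₂)·C_A^0.5.
= (1.69×1.990^2) / (3.46×1.990^1.5) = 6.693/9.713 = 0.689.
Since the desired path is higher order in A, keeping C_A high (PFR or concentrated feed) favours D.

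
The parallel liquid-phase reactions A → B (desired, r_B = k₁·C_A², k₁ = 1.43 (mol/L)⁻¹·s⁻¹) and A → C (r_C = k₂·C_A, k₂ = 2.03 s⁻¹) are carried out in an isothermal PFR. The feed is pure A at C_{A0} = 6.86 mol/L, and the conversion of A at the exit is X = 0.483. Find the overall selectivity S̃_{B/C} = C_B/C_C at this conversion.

3.57

C_A = C_{A0}(1−X) = 3.547 mol/L.
Along a PFR/batch, dC_C/dC_A = −r_C/(r_B+r_C) = −k₂/(k₂+k₁·C_A).
Integrating from C_{A0} to C_A: C_C = (2.03/1.43)·ln[(2.03+1.43·6.86)/(2.03+1.43·3.55)] = 1.420·ln(11.84/7.102) = 0.7256 mol/L.
Then C_B = (C_{A0}−C_A) − C_C = 3.313 − 0.7256 = 2.588 mol/L.
S̃_{B/C} = C_B/C_C = 2.588/0.7256 = 3.57.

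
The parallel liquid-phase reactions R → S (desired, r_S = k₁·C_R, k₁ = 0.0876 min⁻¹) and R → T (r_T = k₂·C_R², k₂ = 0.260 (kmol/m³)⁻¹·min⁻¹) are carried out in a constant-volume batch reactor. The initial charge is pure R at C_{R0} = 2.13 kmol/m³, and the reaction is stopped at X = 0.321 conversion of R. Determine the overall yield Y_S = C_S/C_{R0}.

0.0513

C_R = C_{R0}(1−X) = 1.446 kmol/m³.
Along a PFR/batch, dC_S/dC_R = −r_S/(r_S+r_T) = −k₁/(k₁+k₂·C_R).
Integrating from C_{R0} to C_R: C_S = (0.0876/0.260)·ln[(0.0876+0.260·2.13)/(0.0876+0.260·1.45)] = 0.3369·ln(0.6414/0.4636) = 0.1094 kmol/m³.
Y_S = C_S/C_{R0} = 0.1094/2.13 = 0.0513.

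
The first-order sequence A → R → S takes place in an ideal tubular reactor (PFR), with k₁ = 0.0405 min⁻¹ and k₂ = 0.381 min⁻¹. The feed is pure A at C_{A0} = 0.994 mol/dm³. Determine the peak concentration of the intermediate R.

0.0809 mol/dm³

For a first-order series the maximum intermediate yield is C_{R,max}/C_{A0} = (k₁/k₂)^[k₂/(k₂−k₁)].
= (0.0405/0.381)^(0.381/(0.381−0.0405)) = (0.1063)^(1.119) = 0.08142.
C_{R,max} = 0.08142×0.994 = 0.0809 mol/dm³.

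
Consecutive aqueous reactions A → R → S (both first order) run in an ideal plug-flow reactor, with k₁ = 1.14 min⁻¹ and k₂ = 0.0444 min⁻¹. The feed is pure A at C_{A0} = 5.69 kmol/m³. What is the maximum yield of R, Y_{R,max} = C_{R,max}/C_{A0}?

For a first-order series the maximum intermediate yield is C_{R,max}/C_{A0} = (k₁/k₂)^[k₂/(k₂−k₁)].
= (1.14/0.0444)^(0.0444/(0.0444−1.14)) = (25.68)^(-0.04053) = 0.8768.

0.877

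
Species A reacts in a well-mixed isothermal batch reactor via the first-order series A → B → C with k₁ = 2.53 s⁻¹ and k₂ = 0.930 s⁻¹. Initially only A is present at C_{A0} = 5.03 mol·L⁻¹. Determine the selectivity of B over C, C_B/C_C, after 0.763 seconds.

For first-order series with pure A initially, C_B(t) = k₁C_{A0}/(k₂−k₁)·(e^(−k₁t) − e^(−k₂t)).
e^(−k₁t) = e^(−2.53×0.763) = e^(−1.930) = 0.1451; e^(−k₂t) = e^(−0.7096) = 0.4918.
C_B = 2.53×5.03/(0.930−2.53) × (0.1451−0.4918) = (-7.954)×(-0.3468) = 2.758 mol·L⁻¹.
C_A = C_{A0}e^(−k₁t) = 0.7298 mol·L⁻¹, so C_C = C_{A0}−C_A−C_B = 1.542 mol·L⁻¹; C_B/C_C = 1.79.

1.79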